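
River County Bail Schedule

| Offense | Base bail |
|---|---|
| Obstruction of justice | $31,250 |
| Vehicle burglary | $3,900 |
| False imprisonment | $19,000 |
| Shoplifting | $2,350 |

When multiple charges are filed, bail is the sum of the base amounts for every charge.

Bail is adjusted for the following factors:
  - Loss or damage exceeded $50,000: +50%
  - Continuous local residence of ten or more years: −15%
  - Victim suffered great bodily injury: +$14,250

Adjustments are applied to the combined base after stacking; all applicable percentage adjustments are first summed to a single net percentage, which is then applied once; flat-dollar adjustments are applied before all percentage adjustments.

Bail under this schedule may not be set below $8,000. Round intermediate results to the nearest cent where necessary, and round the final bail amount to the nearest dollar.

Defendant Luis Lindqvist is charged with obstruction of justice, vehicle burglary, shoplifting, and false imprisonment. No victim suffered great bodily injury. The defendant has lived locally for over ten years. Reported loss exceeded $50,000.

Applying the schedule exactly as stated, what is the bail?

Base amounts from the schedule: obstruction of justice $31,250; vehicle burglary $3,900; shoplifting $2,350; false imprisonment $19,000.
Stacking rule: sum of all bases. $31,250 + $3,900 + $2,350 + $19,000 = $56,500.
Net percentage adjustment: +50% −15% = +35%. $56,500 × 1.35 = $76,275.
$76,275 is at or above the $8,000 minimum.

$76,275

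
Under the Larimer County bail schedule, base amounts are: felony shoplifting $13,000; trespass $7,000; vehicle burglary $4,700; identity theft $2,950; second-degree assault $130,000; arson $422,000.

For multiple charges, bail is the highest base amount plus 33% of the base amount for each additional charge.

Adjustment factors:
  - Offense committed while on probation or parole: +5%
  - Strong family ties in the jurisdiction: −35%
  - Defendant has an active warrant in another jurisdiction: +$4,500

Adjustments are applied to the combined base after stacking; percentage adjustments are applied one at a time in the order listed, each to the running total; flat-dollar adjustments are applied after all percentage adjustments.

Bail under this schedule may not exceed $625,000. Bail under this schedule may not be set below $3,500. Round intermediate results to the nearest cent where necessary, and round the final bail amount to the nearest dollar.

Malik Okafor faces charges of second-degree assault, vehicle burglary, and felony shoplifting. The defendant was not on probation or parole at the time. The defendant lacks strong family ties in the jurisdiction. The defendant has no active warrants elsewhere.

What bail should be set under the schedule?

Base amounts from the schedule: second-degree assault $130,000; vehicle burglary $4,700; felony shoplifting $13,000.
Stacking rule: highest base plus 33% of each additional charge. Highest is second-degree assault at $130,000. Additional: $4,700 × 33% = $1,551; $13,000 × 33% = $4,290. Combined base = $130,000 + $5,841 = $135,841.
No adjustment factors apply to this defendant.
$135,841 is within the $625,000 maximum.
$135,841 is at or above the $3,500 minimum.

$135,841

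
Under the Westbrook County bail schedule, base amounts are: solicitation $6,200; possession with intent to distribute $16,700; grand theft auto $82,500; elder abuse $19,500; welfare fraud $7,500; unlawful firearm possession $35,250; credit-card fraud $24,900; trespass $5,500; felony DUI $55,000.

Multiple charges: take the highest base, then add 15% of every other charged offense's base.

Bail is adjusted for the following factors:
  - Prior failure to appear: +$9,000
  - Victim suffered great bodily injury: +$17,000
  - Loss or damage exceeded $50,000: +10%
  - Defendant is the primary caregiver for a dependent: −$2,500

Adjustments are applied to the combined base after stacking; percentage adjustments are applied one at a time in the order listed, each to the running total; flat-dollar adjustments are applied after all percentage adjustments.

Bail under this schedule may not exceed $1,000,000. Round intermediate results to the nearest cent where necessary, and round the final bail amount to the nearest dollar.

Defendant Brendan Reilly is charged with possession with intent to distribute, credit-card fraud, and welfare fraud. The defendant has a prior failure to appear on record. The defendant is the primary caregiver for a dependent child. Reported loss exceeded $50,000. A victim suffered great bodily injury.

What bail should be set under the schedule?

$54,883

Base amounts from the schedule: possession with intent to distribute $16,700; credit-card fraud $24,900; welfare fraud $7,500.
Stacking rule: highest base plus 15% of each additional charge. Highest is credit-card fraud at $24,900. Additional: $16,700 × 15% = $2,505; $7,500 × 15% = $1,125. Combined base = $24,900 + $3,630 = $28,530.
Loss or damage exceeded $50,000 (+10%): $28,530 × 1.1 = $31,383.
Prior failure to appear (+$9,000 flat): $31,383 + $9,000 = $40,383.
Victim suffered great bodily injury (+$17,000 flat): $40,383 + $17,000 = $57,383.
Defendant is the primary caregiver for a dependent (−$2,500 flat): $57,383 − $2,500 = $54,883.
$54,883 is within the $1,000,000 maximum.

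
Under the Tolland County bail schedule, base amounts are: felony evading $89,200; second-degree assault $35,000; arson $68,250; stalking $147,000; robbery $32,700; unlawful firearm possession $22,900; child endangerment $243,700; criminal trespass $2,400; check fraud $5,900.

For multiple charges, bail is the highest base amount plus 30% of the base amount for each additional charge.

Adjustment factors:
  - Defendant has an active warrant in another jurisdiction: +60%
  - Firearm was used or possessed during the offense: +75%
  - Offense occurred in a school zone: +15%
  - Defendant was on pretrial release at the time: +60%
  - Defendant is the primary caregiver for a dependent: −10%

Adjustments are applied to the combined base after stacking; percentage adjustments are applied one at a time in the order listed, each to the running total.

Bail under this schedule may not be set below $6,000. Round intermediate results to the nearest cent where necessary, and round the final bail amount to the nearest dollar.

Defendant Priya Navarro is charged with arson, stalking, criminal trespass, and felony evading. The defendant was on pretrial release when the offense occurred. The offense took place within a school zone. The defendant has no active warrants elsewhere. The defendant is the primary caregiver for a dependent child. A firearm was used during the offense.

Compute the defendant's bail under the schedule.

Base amounts from the schedule: arson $68,250; stalking $147,000; criminal trespass $2,400; felony evading $89,200.
Stacking rule: highest base plus 30% of each additional charge. Highest is stalking at $147,000. Additional: $68,250 × 30% = $20,475; $2,400 × 30% = $720; $89,200 × 30% = $26,760. Combined base = $147,000 + $47,955 = $194,955.
Firearm was used or possessed during the offense (+75%): $194,955 × 1.75 = $341,171.25.
Offense occurred in a school zone (+15%): $341,171.25 × 1.15 = $392,346.94.
Defendant was on pretrial release at the time (+60%): $392,346.94 × 1.6 = $627,755.10.
Defendant is the primary caregiver for a dependent (−10%): $627,755.10 × 0.9 = $564,979.59.
$564,979.59 is at or above the $6,000 minimum.
Rounded to the nearest dollar: $564,980.

$564,980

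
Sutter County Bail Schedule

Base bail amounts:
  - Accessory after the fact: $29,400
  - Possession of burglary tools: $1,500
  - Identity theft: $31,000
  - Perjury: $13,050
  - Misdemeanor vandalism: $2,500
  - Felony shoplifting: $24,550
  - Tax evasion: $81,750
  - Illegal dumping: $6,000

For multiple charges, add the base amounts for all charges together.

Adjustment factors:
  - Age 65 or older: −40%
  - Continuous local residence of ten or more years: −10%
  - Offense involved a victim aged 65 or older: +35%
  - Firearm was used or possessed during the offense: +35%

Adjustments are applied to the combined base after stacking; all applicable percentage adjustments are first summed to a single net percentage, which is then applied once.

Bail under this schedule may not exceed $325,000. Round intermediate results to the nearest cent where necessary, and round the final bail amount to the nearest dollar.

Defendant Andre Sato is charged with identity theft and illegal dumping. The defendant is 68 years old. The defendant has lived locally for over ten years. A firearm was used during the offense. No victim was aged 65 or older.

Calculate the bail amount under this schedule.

Base amounts from the schedule: identity theft $31,000; illegal dumping $6,000.
Stacking rule: sum of all bases. $31,000 + $6,000 = $37,000.
Net percentage adjustment: −40% −10% +35% = −15%. $37,000 × 0.85 = $31,450.
$31,450 is within the $325,000 maximum.

$31,450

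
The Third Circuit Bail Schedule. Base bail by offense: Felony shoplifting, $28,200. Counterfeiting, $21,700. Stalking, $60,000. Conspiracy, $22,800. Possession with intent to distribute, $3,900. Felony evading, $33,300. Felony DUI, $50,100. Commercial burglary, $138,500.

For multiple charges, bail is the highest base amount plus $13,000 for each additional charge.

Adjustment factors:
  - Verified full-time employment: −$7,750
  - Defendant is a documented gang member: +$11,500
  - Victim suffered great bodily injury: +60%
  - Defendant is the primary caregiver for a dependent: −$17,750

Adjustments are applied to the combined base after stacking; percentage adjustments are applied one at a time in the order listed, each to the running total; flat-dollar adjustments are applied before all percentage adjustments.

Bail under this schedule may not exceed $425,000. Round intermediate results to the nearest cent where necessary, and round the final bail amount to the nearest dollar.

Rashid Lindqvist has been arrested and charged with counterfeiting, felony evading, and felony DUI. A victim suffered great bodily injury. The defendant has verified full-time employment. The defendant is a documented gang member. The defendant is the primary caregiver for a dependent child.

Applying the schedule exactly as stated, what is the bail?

Base amounts from the schedule: counterfeiting $21,700; felony evading $33,300; felony DUI $50,100.
Stacking rule: highest base plus $13,000 per additional charge. Highest is felony DUI at $50,100; 2 additional charges → +$26,000. Combined base = $76,100.
Verified full-time employment (−$7,750 flat): $76,100 − $7,750 = $68,350.
Defendant is a documented gang member (+$11,500 flat): $68,350 + $11,500 = $79,850.
Defendant is the primary caregiver for a dependent (−$17,750 flat): $79,850 − $17,750 = $62,100.
Victim suffered great bodily injury (+60%): $62,100 × 1.6 = $99,360.
$99,360 is within the $425,000 maximum.

$99,360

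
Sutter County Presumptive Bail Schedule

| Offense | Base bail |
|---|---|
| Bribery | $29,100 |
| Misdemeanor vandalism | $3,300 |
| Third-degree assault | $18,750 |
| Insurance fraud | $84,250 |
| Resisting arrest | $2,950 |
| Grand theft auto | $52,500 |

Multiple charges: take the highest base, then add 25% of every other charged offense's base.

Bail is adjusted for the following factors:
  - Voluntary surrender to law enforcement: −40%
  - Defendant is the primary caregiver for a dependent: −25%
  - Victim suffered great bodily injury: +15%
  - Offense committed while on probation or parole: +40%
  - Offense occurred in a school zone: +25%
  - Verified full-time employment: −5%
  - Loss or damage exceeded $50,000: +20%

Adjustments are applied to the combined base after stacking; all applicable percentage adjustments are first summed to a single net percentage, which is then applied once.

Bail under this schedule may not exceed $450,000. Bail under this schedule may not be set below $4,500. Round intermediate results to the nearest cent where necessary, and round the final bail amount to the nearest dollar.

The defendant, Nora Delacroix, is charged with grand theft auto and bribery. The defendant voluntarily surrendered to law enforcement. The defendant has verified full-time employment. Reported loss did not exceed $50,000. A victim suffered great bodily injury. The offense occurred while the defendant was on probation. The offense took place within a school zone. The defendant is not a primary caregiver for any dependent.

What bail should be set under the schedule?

Base amounts from the schedule: grand theft auto $52,500; bribery $29,100.
Stacking rule: highest base plus 25% of each additional charge. Highest is grand theft auto at $52,500. Additional: $29,100 × 25% = $7,275. Combined base = $52,500 + $7,275 = $59,775.
Net percentage adjustment: −40% +15% +40% +25% −5% = +35%. $59,775 × 1.35 = $80,696.25.
$80,696.25 is within the $450,000 maximum.
$80,696.25 is at or above the $4,500 minimum.
Rounded to the nearest dollar: $80,696.

$80,696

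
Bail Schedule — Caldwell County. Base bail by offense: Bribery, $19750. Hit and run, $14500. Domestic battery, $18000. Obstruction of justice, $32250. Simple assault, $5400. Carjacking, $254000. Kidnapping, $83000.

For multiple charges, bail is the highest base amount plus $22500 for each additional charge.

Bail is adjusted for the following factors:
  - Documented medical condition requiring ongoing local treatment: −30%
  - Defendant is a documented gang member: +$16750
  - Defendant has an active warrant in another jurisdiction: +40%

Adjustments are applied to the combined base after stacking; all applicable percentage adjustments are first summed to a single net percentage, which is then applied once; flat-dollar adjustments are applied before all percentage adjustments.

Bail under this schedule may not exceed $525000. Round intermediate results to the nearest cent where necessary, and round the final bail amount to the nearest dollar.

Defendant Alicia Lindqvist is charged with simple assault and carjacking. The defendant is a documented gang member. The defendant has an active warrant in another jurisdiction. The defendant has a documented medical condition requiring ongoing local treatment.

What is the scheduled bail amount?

Base amounts from the schedule: simple assault $5400; carjacking $254000.
Stacking rule: highest base plus $22500 per additional charge. Highest is carjacking at $254000; 1 additional charge → +$22500. Combined base = $276500.
Defendant is a documented gang member (+$16750 flat): $276500 + $16750 = $293250.
Net percentage adjustment: −30% +40% = +10%. $293250 × 1.1 = $322575.
$322575 is within the $525000 maximum.

$322575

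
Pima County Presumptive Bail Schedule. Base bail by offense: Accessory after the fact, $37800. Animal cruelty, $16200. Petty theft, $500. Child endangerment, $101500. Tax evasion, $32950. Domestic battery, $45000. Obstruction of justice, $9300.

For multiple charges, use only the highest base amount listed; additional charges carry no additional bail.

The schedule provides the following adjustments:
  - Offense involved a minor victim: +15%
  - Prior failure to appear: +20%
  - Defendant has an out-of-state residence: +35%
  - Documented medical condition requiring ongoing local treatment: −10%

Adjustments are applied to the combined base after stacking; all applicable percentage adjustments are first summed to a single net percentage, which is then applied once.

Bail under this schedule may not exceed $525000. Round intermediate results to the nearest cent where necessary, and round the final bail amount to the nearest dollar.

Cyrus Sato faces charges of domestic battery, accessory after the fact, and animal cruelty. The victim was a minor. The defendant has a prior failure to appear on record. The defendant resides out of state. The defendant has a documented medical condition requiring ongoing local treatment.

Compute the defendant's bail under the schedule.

Base amounts from the schedule: domestic battery $45000; accessory after the fact $37800; animal cruelty $16200.
Stacking rule: use the highest base only. Highest is domestic battery at $45000. Combined base = $45000.
Net percentage adjustment: +15% +20% +35% −10% = +60%. $45000 × 1.6 = $72000.
$72000 is within the $525000 maximum.

$72000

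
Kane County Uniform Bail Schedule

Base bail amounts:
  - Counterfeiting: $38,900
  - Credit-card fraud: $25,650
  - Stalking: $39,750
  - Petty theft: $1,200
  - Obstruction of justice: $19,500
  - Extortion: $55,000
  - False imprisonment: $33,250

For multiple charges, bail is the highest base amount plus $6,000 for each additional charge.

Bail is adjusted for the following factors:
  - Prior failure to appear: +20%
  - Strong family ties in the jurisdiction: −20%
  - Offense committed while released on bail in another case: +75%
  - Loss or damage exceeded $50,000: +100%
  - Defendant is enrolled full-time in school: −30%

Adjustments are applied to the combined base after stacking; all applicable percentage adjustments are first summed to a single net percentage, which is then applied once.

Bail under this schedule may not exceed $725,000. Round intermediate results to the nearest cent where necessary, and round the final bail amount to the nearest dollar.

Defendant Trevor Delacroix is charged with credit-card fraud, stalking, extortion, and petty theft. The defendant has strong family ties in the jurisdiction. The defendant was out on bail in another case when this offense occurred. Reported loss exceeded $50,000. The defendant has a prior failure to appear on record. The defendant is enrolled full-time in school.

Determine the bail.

$178,850

Base amounts from the schedule: credit-card fraud $25,650; stalking $39,750; extortion $55,000; petty theft $1,200.
Stacking rule: highest base plus $6,000 per additional charge. Highest is extortion at $55,000; 3 additional charges → +$18,000. Combined base = $73,000.
Net percentage adjustment: +20% −20% +75% +100% −30% = +145%. $73,000 × 2.45 = $178,850.
$178,850 is within the $725,000 maximum.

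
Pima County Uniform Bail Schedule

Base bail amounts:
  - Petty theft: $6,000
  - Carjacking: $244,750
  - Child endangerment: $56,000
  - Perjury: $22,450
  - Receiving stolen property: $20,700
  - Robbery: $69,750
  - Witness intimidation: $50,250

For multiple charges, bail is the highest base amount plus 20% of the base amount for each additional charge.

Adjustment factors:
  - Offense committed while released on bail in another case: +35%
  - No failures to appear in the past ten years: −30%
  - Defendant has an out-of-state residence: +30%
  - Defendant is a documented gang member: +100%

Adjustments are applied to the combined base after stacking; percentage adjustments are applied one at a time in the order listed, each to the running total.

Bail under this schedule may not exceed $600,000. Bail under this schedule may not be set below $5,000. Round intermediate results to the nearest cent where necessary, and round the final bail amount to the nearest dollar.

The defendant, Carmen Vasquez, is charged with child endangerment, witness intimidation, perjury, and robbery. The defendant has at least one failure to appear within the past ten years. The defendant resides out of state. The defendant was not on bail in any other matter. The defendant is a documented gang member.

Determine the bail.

$248,274

Base amounts from the schedule: child endangerment $56,000; witness intimidation $50,250; perjury $22,450; robbery $69,750.
Stacking rule: highest base plus 20% of each additional charge. Highest is robbery at $69,750. Additional: $56,000 × 20% = $11,200; $50,250 × 20% = $10,050; $22,450 × 20% = $4,490. Combined base = $69,750 + $25,740 = $95,490.
Defendant has an out-of-state residence (+30%): $95,490 × 1.3 = $124,137.
Defendant is a documented gang member (+100%): $124,137 × 2 = $248,274.
$248,274 is within the $600,000 maximum.
$248,274 is at or above the $5,000 minimum.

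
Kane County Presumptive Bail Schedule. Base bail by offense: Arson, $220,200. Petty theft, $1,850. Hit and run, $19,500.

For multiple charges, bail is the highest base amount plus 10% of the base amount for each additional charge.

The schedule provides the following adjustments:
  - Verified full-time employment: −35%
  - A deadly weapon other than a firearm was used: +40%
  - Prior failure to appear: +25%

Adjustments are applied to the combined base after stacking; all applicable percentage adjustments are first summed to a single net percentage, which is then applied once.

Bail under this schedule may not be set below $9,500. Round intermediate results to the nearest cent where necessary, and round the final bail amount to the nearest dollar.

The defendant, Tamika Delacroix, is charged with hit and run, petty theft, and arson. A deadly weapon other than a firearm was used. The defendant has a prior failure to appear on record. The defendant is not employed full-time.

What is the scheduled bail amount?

Base amounts from the schedule: hit and run $19,500; petty theft $1,850; arson $220,200.
Stacking rule: highest base plus 10% of each additional charge. Highest is arson at $220,200. Additional: $19,500 × 10% = $1,950; $1,850 × 10% = $185. Combined base = $220,200 + $2,135 = $222,335.
Net percentage adjustment: +40% +25% = +65%. $222,335 × 1.65 = $366,852.75.
$366,852.75 is at or above the $9,500 minimum.
Rounded to the nearest dollar: $366,853.

$366,853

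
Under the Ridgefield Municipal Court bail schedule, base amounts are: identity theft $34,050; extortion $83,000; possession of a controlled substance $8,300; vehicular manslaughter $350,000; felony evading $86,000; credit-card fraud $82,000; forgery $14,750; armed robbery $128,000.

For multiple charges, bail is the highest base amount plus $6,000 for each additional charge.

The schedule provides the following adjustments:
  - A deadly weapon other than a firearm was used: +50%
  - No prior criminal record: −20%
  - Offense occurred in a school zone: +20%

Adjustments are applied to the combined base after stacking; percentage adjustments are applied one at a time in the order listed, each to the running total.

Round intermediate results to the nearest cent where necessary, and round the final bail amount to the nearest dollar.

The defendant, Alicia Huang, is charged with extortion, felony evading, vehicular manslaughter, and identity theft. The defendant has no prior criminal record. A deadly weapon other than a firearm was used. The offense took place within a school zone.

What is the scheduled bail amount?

$529,920

Base amounts from the schedule: extortion $83,000; felony evading $86,000; vehicular manslaughter $350,000; identity theft $34,050.
Stacking rule: highest base plus $6,000 per additional charge. Highest is vehicular manslaughter at $350,000; 3 additional charges → +$18,000. Combined base = $368,000.
A deadly weapon other than a firearm was used (+50%): $368,000 × 1.5 = $552,000.
No prior criminal record (−20%): $552,000 × 0.8 = $441,600.
Offense occurred in a school zone (+20%): $441,600 × 1.2 = $529,920.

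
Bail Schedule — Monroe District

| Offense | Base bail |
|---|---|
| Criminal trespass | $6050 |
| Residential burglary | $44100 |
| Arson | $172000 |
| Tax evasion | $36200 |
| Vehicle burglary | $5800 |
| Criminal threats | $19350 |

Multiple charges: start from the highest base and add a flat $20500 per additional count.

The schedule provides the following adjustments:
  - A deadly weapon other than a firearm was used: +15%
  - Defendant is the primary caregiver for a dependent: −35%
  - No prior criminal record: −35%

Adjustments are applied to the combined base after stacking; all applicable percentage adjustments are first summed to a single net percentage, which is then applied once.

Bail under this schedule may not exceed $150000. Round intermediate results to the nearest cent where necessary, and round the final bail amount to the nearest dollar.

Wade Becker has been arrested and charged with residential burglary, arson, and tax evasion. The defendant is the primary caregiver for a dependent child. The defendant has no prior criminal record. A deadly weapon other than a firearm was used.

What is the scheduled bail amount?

Base amounts from the schedule: residential burglary $44100; arson $172000; tax evasion $36200.
Stacking rule: highest base plus $20500 per additional charge. Highest is arson at $172000; 2 additional charges → +$41000. Combined base = $213000.
Net percentage adjustment: +15% −35% −35% = −55%. $213000 × 0.45 = $95850.
$95850 is within the $150000 maximum.

$95850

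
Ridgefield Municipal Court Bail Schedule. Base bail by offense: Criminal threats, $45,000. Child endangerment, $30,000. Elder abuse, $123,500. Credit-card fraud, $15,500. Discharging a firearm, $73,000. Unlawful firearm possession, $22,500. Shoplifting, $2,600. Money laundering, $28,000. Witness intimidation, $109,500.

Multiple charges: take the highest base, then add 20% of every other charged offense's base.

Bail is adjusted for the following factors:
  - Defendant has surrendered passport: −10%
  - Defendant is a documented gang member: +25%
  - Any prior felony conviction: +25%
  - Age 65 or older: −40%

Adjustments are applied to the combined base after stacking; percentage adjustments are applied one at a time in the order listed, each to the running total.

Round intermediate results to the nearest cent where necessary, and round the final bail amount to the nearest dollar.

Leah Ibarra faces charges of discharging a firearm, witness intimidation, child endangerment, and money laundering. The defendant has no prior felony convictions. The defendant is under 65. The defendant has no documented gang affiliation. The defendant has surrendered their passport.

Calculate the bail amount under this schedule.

$122,130

Base amounts from the schedule: discharging a firearm $73,000; witness intimidation $109,500; child endangerment $30,000; money laundering $28,000.
Stacking rule: highest base plus 20% of each additional charge. Highest is witness intimidation at $109,500. Additional: $73,000 × 20% = $14,600; $30,000 × 20% = $6,000; $28,000 × 20% = $5,600. Combined base = $109,500 + $26,200 = $135,700.
Defendant has surrendered passport (−10%): $135,700 × 0.9 = $122,130.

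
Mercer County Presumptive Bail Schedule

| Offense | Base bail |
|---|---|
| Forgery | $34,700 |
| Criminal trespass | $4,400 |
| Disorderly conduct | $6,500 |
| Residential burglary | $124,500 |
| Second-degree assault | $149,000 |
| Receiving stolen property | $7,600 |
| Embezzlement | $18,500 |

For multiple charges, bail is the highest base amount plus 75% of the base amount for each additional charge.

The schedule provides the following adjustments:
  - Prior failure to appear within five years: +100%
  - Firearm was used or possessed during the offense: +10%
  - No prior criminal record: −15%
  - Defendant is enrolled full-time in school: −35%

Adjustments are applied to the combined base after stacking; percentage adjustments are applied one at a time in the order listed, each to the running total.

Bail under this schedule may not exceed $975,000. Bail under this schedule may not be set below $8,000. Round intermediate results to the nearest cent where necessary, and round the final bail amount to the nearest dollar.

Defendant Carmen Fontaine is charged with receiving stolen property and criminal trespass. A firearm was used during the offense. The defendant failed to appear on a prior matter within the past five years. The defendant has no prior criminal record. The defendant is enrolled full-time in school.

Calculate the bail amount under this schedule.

Base amounts from the schedule: receiving stolen property $7,600; criminal trespass $4,400.
Stacking rule: highest base plus 75% of each additional charge. Highest is receiving stolen property at $7,600. Additional: $4,400 × 75% = $3,300. Combined base = $7,600 + $3,300 = $10,900.
Prior failure to appear within five years (+100%): $10,900 × 2 = $21,800.
Firearm was used or possessed during the offense (+10%): $21,800 × 1.1 = $23,980.
No prior criminal record (−15%): $23,980 × 0.85 = $20,383.
Defendant is enrolled full-time in school (−35%): $20,383 × 0.65 = $13,248.95.
$13,248.95 is within the $975,000 maximum.
$13,248.95 is at or above the $8,000 minimum.
Rounded to the nearest dollar: $13,249.

$13,249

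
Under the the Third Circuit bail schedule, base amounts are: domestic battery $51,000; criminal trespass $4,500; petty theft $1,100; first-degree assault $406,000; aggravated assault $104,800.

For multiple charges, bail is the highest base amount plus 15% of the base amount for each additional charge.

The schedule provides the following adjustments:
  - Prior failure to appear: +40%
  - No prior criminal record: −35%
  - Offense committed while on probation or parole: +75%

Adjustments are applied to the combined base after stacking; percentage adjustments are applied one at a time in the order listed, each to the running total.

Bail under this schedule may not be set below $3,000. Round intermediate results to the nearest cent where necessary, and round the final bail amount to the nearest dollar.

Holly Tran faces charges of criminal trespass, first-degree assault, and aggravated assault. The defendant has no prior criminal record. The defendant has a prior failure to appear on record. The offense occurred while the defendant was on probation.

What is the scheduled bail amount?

$672,664

Base amounts from the schedule: criminal trespass $4,500; first-degree assault $406,000; aggravated assault $104,800.
Stacking rule: highest base plus 15% of each additional charge. Highest is first-degree assault at $406,000. Additional: $4,500 × 15% = $675; $104,800 × 15% = $15,720. Combined base = $406,000 + $16,395 = $422,395.
Prior failure to appear (+40%): $422,395 × 1.4 = $591,353.
No prior criminal record (−35%): $591,353 × 0.65 = $384,379.45.
Offense committed while on probation or parole (+75%): $384,379.45 × 1.75 = $672,664.04.
$672,664.04 is at or above the $3,000 minimum.
Rounded to the nearest dollar: $672,664.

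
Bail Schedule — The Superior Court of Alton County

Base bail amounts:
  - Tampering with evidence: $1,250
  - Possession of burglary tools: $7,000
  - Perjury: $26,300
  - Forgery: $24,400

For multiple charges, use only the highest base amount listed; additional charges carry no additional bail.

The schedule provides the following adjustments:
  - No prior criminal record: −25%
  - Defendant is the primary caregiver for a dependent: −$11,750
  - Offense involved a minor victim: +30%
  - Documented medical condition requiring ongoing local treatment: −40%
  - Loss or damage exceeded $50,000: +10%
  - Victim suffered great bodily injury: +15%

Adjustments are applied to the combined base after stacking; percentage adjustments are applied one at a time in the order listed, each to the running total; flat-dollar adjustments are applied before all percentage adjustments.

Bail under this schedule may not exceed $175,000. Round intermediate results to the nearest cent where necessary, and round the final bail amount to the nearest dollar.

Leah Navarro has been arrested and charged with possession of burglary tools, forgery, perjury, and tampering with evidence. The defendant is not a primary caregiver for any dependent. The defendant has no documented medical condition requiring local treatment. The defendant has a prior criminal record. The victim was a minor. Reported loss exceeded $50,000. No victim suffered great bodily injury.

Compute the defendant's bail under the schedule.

Base amounts from the schedule: possession of burglary tools $7,000; forgery $24,400; perjury $26,300; tampering with evidence $1,250.
Stacking rule: use the highest base only. Highest is perjury at $26,300. Combined base = $26,300.
Offense involved a minor victim (+30%): $26,300 × 1.3 = $34,190.
Loss or damage exceeded $50,000 (+10%): $34,190 × 1.1 = $37,609.
$37,609 is within the $175,000 maximum.

$37,609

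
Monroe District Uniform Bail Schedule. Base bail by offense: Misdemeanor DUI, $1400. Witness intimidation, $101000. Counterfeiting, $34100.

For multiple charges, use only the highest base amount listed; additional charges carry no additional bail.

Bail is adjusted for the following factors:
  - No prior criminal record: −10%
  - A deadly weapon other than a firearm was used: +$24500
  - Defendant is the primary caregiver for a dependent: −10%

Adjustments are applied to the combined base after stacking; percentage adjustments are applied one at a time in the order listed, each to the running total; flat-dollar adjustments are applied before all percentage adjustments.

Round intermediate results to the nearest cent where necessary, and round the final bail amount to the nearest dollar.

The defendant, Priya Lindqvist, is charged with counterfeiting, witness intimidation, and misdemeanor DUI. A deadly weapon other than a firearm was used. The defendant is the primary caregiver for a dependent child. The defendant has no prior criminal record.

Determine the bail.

Base amounts from the schedule: counterfeiting $34100; witness intimidation $101000; misdemeanor DUI $1400.
Stacking rule: use the highest base only. Highest is witness intimidation at $101000. Combined base = $101000.
A deadly weapon other than a firearm was used (+$24500 flat): $101000 + $24500 = $125500.
No prior criminal record (−10%): $125500 × 0.9 = $112950.
Defendant is the primary caregiver for a dependent (−10%): $112950 × 0.9 = $101655.

$101655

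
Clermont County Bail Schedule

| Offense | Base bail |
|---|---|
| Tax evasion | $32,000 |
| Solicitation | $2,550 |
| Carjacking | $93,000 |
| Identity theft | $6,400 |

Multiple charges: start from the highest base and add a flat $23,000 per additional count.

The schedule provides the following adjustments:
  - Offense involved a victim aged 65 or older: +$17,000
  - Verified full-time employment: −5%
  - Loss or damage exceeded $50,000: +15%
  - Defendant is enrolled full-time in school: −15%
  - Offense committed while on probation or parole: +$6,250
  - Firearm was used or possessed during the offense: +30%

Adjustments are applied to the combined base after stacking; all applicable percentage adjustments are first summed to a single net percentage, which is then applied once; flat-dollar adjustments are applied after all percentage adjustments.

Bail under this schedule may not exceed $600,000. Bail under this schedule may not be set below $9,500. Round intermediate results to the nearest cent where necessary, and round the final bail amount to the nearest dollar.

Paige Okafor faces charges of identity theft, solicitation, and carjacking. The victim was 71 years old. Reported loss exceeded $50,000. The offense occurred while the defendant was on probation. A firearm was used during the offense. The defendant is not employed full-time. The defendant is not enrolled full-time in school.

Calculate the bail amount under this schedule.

Base amounts from the schedule: identity theft $6,400; solicitation $2,550; carjacking $93,000.
Stacking rule: highest base plus $23,000 per additional charge. Highest is carjacking at $93,000; 2 additional charges → +$46,000. Combined base = $139,000.
Net percentage adjustment: +15% +30% = +45%. $139,000 × 1.45 = $201,550.
Offense involved a victim aged 65 or older (+$17,000 flat): $201,550 + $17,000 = $218,550.
Offense committed while on probation or parole (+$6,250 flat): $218,550 + $6,250 = $224,800.
$224,800 is within the $600,000 maximum.
$224,800 is at or above the $9,500 minimum.

$224,800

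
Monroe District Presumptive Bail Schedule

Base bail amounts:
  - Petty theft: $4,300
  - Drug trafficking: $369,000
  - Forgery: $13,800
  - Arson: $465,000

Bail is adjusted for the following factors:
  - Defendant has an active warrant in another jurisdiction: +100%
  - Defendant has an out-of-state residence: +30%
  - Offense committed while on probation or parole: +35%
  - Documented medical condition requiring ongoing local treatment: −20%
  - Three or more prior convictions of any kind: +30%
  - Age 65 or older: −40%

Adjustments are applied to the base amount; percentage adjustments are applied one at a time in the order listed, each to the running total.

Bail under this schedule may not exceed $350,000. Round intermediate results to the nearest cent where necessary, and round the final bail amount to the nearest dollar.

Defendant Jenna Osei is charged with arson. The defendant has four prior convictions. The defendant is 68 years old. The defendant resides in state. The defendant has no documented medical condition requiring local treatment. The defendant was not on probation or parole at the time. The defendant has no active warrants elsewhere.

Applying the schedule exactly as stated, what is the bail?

$350,000

Base amounts from the schedule: arson $465,000.
Single charge. Combined base = $465,000.
Three or more prior convictions of any kind (+30%): $465,000 × 1.3 = $604,500.
Age 65 or older (−40%): $604,500 × 0.6 = $362,700.
Result $362,700 exceeds the maximum of $350,000; bail is capped at $350,000.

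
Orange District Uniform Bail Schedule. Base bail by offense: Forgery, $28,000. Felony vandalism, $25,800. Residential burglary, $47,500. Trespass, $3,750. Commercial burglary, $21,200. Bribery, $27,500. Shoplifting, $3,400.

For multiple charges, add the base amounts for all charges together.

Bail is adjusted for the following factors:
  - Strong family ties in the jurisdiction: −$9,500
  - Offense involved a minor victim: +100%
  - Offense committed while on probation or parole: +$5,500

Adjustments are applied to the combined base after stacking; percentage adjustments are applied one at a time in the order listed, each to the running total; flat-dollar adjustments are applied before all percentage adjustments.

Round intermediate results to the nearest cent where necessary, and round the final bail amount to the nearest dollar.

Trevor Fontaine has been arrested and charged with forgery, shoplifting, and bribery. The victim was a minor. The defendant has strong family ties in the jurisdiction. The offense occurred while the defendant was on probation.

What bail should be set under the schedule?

$109,800

Base amounts from the schedule: forgery $28,000; shoplifting $3,400; bribery $27,500.
Stacking rule: sum of all bases. $28,000 + $3,400 + $27,500 = $58,900.
Strong family ties in the jurisdiction (−$9,500 flat): $58,900 − $9,500 = $49,400.
Offense committed while on probation or parole (+$5,500 flat): $49,400 + $5,500 = $54,900.
Offense involved a minor victim (+100%): $54,900 × 2 = $109,800.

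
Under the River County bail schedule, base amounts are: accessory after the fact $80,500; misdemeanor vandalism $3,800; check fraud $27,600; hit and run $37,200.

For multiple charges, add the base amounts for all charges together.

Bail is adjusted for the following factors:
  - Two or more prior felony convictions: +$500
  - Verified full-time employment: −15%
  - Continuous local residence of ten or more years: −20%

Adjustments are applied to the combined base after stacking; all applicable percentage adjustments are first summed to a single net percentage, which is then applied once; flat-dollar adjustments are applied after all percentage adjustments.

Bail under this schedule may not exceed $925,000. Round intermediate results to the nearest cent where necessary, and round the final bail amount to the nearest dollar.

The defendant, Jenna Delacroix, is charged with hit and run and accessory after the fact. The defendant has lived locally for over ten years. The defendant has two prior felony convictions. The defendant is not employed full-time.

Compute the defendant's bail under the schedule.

Base amounts from the schedule: hit and run $37,200; accessory after the fact $80,500.
Stacking rule: sum of all bases. $37,200 + $80,500 = $117,700.
Continuous local residence of ten or more years (−20%): $117,700 × 0.8 = $94,160.
Two or more prior felony convictions (+$500 flat): $94,160 + $500 = $94,660.
$94,660 is within the $925,000 maximum.

$94,660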